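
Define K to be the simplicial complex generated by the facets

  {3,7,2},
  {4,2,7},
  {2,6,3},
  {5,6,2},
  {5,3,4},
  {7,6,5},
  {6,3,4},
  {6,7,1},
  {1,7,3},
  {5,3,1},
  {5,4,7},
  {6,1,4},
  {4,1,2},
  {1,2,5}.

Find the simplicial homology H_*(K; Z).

We work with the vertex ordering 1 < 2 < 3 < 4 < 5 < 6 < 7. The simplices of K, each written with vertices in increasing order, are:

  0-simplices (7): [1], [2], [3], [4], [5], [6], [7]
  1-simplices (21): [1,2], [1,3], [1,4], [1,5], [1,6], [1,7], [2,3], [2,4], [2,5], [2,6], [2,7], [3,4], [3,5], [3,6], [3,7], [4,5], [4,6], [4,7], [5,6], [5,7], [6,7]
  2-simplices (14): [1,2,4], [1,2,5], [1,3,5], [1,3,7], [1,4,6], [1,6,7], [2,3,6], [2,3,7], [2,4,7], [2,5,6], [3,4,5], [3,4,6], [4,5,7], [5,6,7]

giving chain groups C_0 ≅ Z^7, C_1 ≅ Z^21, C_2 ≅ Z^14.

The boundary map ∂_1: C_1 → C_0 sends each edge [p,q] (with p < q) to q − p.
The resulting 7×21 matrix has rank 6, and its Smith normal form has invariant factors (1,1,1,1,1,1).

The boundary map ∂_2: C_2 → C_1 acts by ∂[p,q,r] = [q,r] − [p,r] + [p,q]. For instance
  ∂[1,4,6] = [4,6] − [1,6] + [1,4],
  ∂[3,4,5] = [4,5] − [3,5] + [3,4].
The resulting 21×14 matrix has rank 13, and its Smith normal form has invariant factors (1,1,1,1,1,1,1,1,1,1,1,1,1).

Now H_k = ker ∂_k / im ∂_{k+1}, so:

  H_0: rank C_0 − rank ∂_1 = 7 − 6 = 1, and the invariant factors of ∂_1 are all 1, so H_0 = Z.
  H_1: rank ker ∂_1 − rank ∂_2 = (21 − 6) − 13 = 2, and the invariant factors of ∂_2 are all 1, so H_1 = Z^2.
  H_2: rank ker ∂_2 − rank ∂_3 = (14 − 13) − 0 = 1, and there is no ∂_3, so H_2 = Z.

(K is a triangulation of the torus T^2.)

H_0 = Z,  H_1 = Z^2,  H_2 = Z.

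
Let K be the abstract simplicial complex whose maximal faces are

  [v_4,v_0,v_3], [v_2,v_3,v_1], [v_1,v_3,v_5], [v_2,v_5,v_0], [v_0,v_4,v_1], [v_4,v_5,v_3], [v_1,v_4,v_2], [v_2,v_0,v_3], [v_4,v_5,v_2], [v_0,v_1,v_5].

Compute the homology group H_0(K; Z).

H_0 = Z.

K has 6 vertices, 15 edges, 10 triangles.
rank ∂_0 = 0, rank ∂_1 = 5 ⇒ b_0 = 6 − 0 − 5 = 1; all invariant factors of ∂_1 are 1 so no torsion. So H_0 = Z.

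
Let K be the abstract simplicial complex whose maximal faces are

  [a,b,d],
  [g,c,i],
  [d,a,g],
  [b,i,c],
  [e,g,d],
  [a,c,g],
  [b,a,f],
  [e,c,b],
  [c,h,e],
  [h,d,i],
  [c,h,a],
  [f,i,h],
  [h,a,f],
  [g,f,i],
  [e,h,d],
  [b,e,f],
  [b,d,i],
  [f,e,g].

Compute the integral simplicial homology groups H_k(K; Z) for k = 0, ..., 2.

H_0 = Z,  H_1 = Z^2,  H_2 = Z.

Fix the vertex order a < b < c < d < e < f < g < h < i and write every simplex with vertices in increasing order. Then dim K = 2 and the simplices of K are:

  0-simplices (9): a, b, c, d, e, f, g, h, i
  1-simplices (27): ab, ac, ad, af, ag, ah, bc, bd, be, bf, bi, ce, cg, ch, ci, de, dg, dh, di, ef, eg, eh, fg, fh, fi, gi, hi
  2-simplices (18): abd, abf, acg, ach, adg, afh, bce, bci, bdi, bef, ceh, cgi, deg, deh, dhi, efg, fgi, fhi

giving chain groups C_0 ≅ Z^9, C_1 ≅ Z^27, C_2 ≅ Z^18.

The boundary map ∂_1: C_1 → C_0 maps an edge to its endpoints' difference, ∂[p,q] = q − p. For instance
  ∂ac = c − a.
The resulting 9×27 matrix has rank 8, and its Smith normal form has invariant factors (1,1,1,1,1,1,1,1).

Boundary ∂_2: C_2 → C_1 sends each 2-simplex [p,q,r] to [q,r] − [p,r] + [p,q]. For instance
  ∂bci = ci − bi + bc,
  ∂abf = bf − af + ab.
This gives a 27×18 integer matrix of rank 17; reducing to Smith normal form yields diagonal entries (1,1,1,1,1,1,1,1,1,1,1,1,1,1,1,1,1).

Now H_k = ker ∂_k / im ∂_{k+1}, so:

  H_0: rank C_0 − rank ∂_1 = 9 − 8 = 1, and the invariant factors of ∂_1 are all 1, so H_0 = Z.
  H_1: rank ker ∂_1 − rank ∂_2 = (27 − 8) − 17 = 2, and the invariant factors of ∂_2 are all 1, so H_1 = Z^2.
  H_2: rank ker ∂_2 − rank ∂_3 = (18 − 17) − 0 = 1, and there is no ∂_3, so H_2 = Z.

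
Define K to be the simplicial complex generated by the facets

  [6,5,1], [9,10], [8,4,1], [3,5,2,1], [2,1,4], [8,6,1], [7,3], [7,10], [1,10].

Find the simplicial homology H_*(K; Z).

H_0 = Z,  H_1 = Z,  H_2 = 0,  H_3 = 0.

Order the vertices as 1 < 2 < 3 < 4 < 5 < 6 < 7 < 8 < 9 < 10. Listing each simplex with vertices in this order, K has dimension 3 with simplices:

  0-simplices (10): [1], [2], [3], [4], [5], [6], [7], [8], [9], [10]
  1-simplices (17): [1,2], [1,3], [1,4], [1,5], [1,6], [1,8], [1,10], [2,3], [2,4], [2,5], [3,5], [3,7], [4,8], [5,6], [6,8], [7,10], [9,10]
  2-simplices (8): [1,2,3], [1,2,4], [1,2,5], [1,3,5], [1,4,8], [1,5,6], [1,6,8], [2,3,5]
  3-simplices (1): [1,2,3,5]

Hence C_0 ≅ Z^10, C_1 ≅ Z^17, C_2 ≅ Z^8, C_3 ≅ Z^1.

Boundary ∂_1: C_1 → C_0 maps an edge to its endpoints' difference, ∂[p,q] = q − p. For instance
  ∂[1,4] = [4] − [1].
The resulting 10×17 matrix has rank 9, and its Smith normal form has invariant factors (1,1,1,1,1,1,1,1,1).

∂_2: C_2 → C_1 maps a triangle to the signed sum of its edges. For instance
  ∂[1,6,8] = [6,8] − [1,8] + [1,6],
  ∂[1,2,3] = [2,3] − [1,3] + [1,2].
The 17×8 boundary matrix has rank 7 and Smith normal form diag(1,1,1,1,1,1,1).

Boundary ∂_3: C_3 → C_2 sends each 3-simplex σ to the alternating sum Σ_i (−1)^i (σ with its i-th vertex removed). For instance
  ∂[1,2,3,5] = [2,3,5] − [1,3,5] + [1,2,5] − [1,2,3].
The 8×1 boundary matrix has rank 1 and Smith normal form diag(1).

Reading off H_k = ker ∂_k / im ∂_{k+1}:

  H_0: rank C_0 − rank ∂_1 = 10 − 9 = 1, and the invariant factors of ∂_1 are all 1, so H_0 ≅ Z.
  H_1: rank ker ∂_1 − rank ∂_2 = (17 − 9) − 7 = 1, and the invariant factors of ∂_2 are all 1, so H_1 ≅ Z.
  H_2: rank ker ∂_2 − rank ∂_3 = (8 − 7) − 1 = 0, and the invariant factors of ∂_3 are all 1, so H_2 ≅ 0.
  H_3: rank ker ∂_3 − rank ∂_4 = (1 − 1) − 0 = 0, and there is no ∂_4, so H_3 ≅ 0.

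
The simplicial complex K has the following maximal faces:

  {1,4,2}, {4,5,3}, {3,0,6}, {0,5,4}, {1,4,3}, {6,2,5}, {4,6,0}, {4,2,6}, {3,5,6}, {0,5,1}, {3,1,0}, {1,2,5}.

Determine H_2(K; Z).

H_2 = 0.

Order the vertices as 0 < 1 < 2 < 3 < 4 < 5 < 6. Listing each simplex with vertices in this order, K has dimension 2 with simplices:

  0-simplices (7): [0], [1], [2], [3], [4], [5], [6]
  1-simplices (18): [0,1], [0,3], [0,4], [0,5], [0,6], [1,2], [1,3], [1,4], [1,5], [2,4], [2,5], [2,6], [3,4], [3,5], [3,6], [4,5], [4,6], [5,6]
  2-simplices (12): [0,1,3], [0,1,5], [0,3,6], [0,4,5], [0,4,6], [1,2,4], [1,2,5], [1,3,4], [2,4,6], [2,5,6], [3,4,5], [3,5,6]

giving chain groups C_0 ≅ Z^7, C_1 ≅ Z^18, C_2 ≅ Z^12.

∂_1: C_1 → C_0 maps an edge to its endpoints' difference, ∂[p,q] = q − p.
This gives a 7×18 integer matrix of rank 6; reducing to Smith normal form yields diagonal entries (1,1,1,1,1,1).

The boundary map ∂_2: C_2 → C_1 acts by ∂[p,q,r] = [q,r] − [p,r] + [p,q]. For instance
  ∂[0,1,5] = [1,5] − [0,5] + [0,1],
  ∂[2,5,6] = [5,6] − [2,6] + [2,5].
The resulting 18×12 matrix has rank 12, and its Smith normal form has invariant factors (1,1,1,1,1,1,1,1,1,1,1,2).

From H_k ≅ ker(∂_k) / im(∂_{k+1}) we obtain:

  H_2: rank ker ∂_2 − rank ∂_3 = (12 − 12) − 0 = 0, and there is no ∂_3, so H_2 ≅ 0.

(K is a triangulation of the real projective plane RP^2.)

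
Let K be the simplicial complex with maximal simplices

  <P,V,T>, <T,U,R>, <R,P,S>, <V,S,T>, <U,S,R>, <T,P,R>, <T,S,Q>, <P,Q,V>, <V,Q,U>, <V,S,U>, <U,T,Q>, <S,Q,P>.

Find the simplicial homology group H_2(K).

Take the total order P < Q < R < S < T < U < V on the vertex set. Then K (dimension 2) consists of the simplices:

  0-simplices (7): P, Q, R, S, T, U, V
  1-simplices (18): PQ, PR, PS, PT, PV, QS, QT, QU, QV, RS, RT, RU, ST, SU, SV, TU, TV, UV
  2-simplices (12): PQS, PQV, PRS, PRT, PTV, QST, QTU, QUV, RSU, RTU, STV, SUV

Hence C_0 ≅ Z^7, C_1 ≅ Z^18, C_2 ≅ Z^12.

The boundary map ∂_1: C_1 → C_0 sends each edge [p,q] (with p < q) to q − p. For instance
  ∂PS = S − P.
This gives a 7×18 integer matrix of rank 6; reducing to Smith normal form yields diagonal entries (1,1,1,1,1,1).

The boundary map ∂_2: C_2 → C_1 maps a triangle to the signed sum of its edges. For instance
  ∂QTU = TU − QU + QT,
  ∂STV = TV − SV + ST.
This gives a 18×12 integer matrix of rank 12; reducing to Smith normal form yields diagonal entries (1,1,1,1,1,1,1,1,1,1,1,2).

Computing H_k = (kernel of ∂_k) / (image of ∂_{k+1}):

  H_2: rank ker ∂_2 − rank ∂_3 = (12 − 12) − 0 = 0, and there is no ∂_3, so H_2 = 0.

H_2 = 0.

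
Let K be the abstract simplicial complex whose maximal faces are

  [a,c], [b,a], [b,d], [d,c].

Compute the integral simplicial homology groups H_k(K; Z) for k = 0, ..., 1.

H_0 = Z,  H_1 = Z.

K has 4 vertices, 4 edges.
rank ∂_0 = 0, rank ∂_1 = 3 ⇒ b_0 = 4 − 0 − 3 = 1; all invariant factors of ∂_1 are 1 so no torsion. So H_0 ≅ Z.
rank ∂_1 = 3, rank ∂_2 = 0 ⇒ b_1 = 4 − 3 − 0 = 1. So H_1 ≅ Z.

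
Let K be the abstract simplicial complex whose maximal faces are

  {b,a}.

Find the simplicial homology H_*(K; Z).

H_0 = Z,  H_1 = 0.

Order the vertices as a < b. Listing each simplex with vertices in this order, K has dimension 1 with simplices:

  0-simplices (2): a, b
  1-simplices (1): ab

Hence C_0 ≅ Z^2, C_1 ≅ Z^1.

Boundary ∂_1: C_1 → C_0 maps an edge to its endpoints' difference, ∂[p,q] = q − p. For instance
  ∂ab = b − a.
As a 2×1 matrix over Z this has rank 1, with invariant factors (1).

Reading off H_k = ker ∂_k / im ∂_{k+1}:

  H_0: rank C_0 − rank ∂_1 = 2 − 1 = 1, and the invariant factors of ∂_1 are all 1, so H_0 ≅ Z.
  H_1: rank ker ∂_1 − rank ∂_2 = (1 − 1) − 0 = 0, and there is no ∂_2, so H_1 ≅ 0.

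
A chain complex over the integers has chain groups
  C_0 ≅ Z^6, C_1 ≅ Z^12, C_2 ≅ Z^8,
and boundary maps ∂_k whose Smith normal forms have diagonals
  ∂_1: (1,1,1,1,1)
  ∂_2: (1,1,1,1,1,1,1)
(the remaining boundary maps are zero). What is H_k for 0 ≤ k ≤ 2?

H_0: b_0 = 6 − 0 − 5 = 1; torsion from ∂_1 factors > 1: none. So H_0 ≅ Z.
H_1: b_1 = 12 − 5 − 7 = 0; torsion from ∂_2 factors > 1: none. So H_1 ≅ 0.
H_2: b_2 = 8 − 7 − 0 = 1; torsion from ∂_3 factors > 1: none. So H_2 ≅ Z.

H_0 ≅ Z,  H_1 = 0,  H_2 ≅ Z.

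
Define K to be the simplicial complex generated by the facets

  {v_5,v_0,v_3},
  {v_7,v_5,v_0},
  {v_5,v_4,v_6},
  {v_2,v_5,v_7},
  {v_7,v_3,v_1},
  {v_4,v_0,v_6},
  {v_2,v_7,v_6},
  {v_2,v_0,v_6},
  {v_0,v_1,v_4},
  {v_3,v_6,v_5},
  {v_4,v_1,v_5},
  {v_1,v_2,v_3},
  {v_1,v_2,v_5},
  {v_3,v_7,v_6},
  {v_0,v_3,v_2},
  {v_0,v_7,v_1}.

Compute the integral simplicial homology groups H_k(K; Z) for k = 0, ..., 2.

H_0 = Z,  H_1 = Z^2,  H_2 = Z.

Order the vertices as v_0 < v_1 < v_2 < v_3 < v_4 < v_5 < v_6 < v_7. Listing each simplex with vertices in this order, K has dimension 2 with simplices:

  0-simplices (8): [v_0], [v_1], [v_2], [v_3], [v_4], [v_5], [v_6], [v_7]
  1-simplices (24): (24 of them)
  2-simplices (16): (16 of them)

giving chain groups C_0 ≅ Z^8, C_1 ≅ Z^24, C_2 ≅ Z^16.

The boundary map ∂_1: C_1 → C_0 is given by ∂[p,q] = [q] − [p].
The resulting 8×24 matrix has rank 7, and its Smith normal form has invariant factors (1,1,1,1,1,1,1).

Boundary ∂_2: C_2 → C_1 acts by ∂[p,q,r] = [q,r] − [p,r] + [p,q]. For instance
  ∂[v_0,v_5,v_7] = [v_5,v_7] − [v_0,v_7] + [v_0,v_5],
  ∂[v_0,v_2,v_3] = [v_2,v_3] − [v_0,v_3] + [v_0,v_2].
The resulting 24×16 matrix has rank 15, and its Smith normal form has invariant factors (1,1,1,1,1,1,1,1,1,1,1,1,1,1,1).

From H_k ≅ ker(∂_k) / im(∂_{k+1}) we obtain:

  H_0: rank C_0 − rank ∂_1 = 8 − 7 = 1, and the invariant factors of ∂_1 are all 1, so H_0 ≅ Z.
  H_1: rank ker ∂_1 − rank ∂_2 = (24 − 7) − 15 = 2, and the invariant factors of ∂_2 are all 1, so H_1 ≅ Z^2.
  H_2: rank ker ∂_2 − rank ∂_3 = (16 − 15) − 0 = 1, and there is no ∂_3, so H_2 ≅ Z.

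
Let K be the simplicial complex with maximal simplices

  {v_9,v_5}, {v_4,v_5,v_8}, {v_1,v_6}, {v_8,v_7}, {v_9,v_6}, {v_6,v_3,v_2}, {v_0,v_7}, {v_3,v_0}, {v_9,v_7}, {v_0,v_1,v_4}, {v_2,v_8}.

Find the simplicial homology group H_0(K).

H_0 = Z.

Order the vertices as v_0 < v_1 < v_2 < v_3 < v_4 < v_5 < v_6 < v_7 < v_8 < v_9. Listing each simplex with vertices in this order, K has dimension 2 with simplices:

  0-simplices (10): [v_0], [v_1], [v_2], [v_3], [v_4], [v_5], [v_6], [v_7], [v_8], [v_9]
  1-simplices (17): (17 of them)
  2-simplices (3): [v_0,v_1,v_4], [v_2,v_3,v_6], [v_4,v_5,v_8]

giving chain groups C_0 ≅ Z^10, C_1 ≅ Z^17, C_2 ≅ Z^3.

Boundary ∂_1: C_1 → C_0 maps an edge to its endpoints' difference, ∂[p,q] = q − p.
As a 10×17 matrix over Z this has rank 9, with invariant factors (1,1,1,1,1,1,1,1,1).

Boundary ∂_2: C_2 → C_1 maps a triangle to the signed sum of its edges. For instance
  ∂[v_2,v_3,v_6] = [v_3,v_6] − [v_2,v_6] + [v_2,v_3],
  ∂[v_4,v_5,v_8] = [v_5,v_8] − [v_4,v_8] + [v_4,v_5].
This gives a 17×3 integer matrix of rank 3; reducing to Smith normal form yields diagonal entries (1,1,1).

Reading off H_k = ker ∂_k / im ∂_{k+1}:

  H_0: rank C_0 − rank ∂_1 = 10 − 9 = 1, and the invariant factors of ∂_1 are all 1, so H_0 ≅ Z.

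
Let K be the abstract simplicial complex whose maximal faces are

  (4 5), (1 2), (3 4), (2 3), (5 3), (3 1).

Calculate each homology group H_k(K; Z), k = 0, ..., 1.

H_0 ≅ Z,  H_1 ≅ Z^2.

We work with the vertex ordering 1 < 2 < 3 < 4 < 5. The simplices of K, each written with vertices in increasing order, are:

  0-simplices (5): [1], [2], [3], [4], [5]
  1-simplices (6): [1,2], [1,3], [2,3], [3,4], [3,5], [4,5]

Hence C_0 ≅ Z^5, C_1 ≅ Z^6.

Boundary ∂_1: C_1 → C_0 maps an edge to its endpoints' difference, ∂[p,q] = q − p.
This gives a 5×6 integer matrix of rank 4; reducing to Smith normal form yields diagonal entries (1,1,1,1).

From H_k ≅ ker(∂_k) / im(∂_{k+1}) we obtain:

  H_0: rank C_0 − rank ∂_1 = 5 − 4 = 1, and the invariant factors of ∂_1 are all 1, so H_0 = Z.
  H_1: rank ker ∂_1 − rank ∂_2 = (6 − 4) − 0 = 2, and there is no ∂_2, so H_1 = Z^2.

(K is a triangulation of a wedge of 2 circles.)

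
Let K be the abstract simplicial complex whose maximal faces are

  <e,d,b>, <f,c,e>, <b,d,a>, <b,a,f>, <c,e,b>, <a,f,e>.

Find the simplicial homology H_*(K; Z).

H_0 = Z,  H_1 = Z,  H_2 = 0.

We work with the vertex ordering a < b < c < d < e < f. The simplices of K, each written with vertices in increasing order, are:

  0-simplices (6): a, b, c, d, e, f
  1-simplices (12): ab, ad, ae, af, bc, bd, be, bf, ce, cf, de, ef
  2-simplices (6): abd, abf, aef, bce, bde, cef

so the chain groups are C_0 ≅ Z^6, C_1 ≅ Z^12, C_2 ≅ Z^6.

The boundary map ∂_1: C_1 → C_0 maps an edge to its endpoints' difference, ∂[p,q] = q − p. For instance
  ∂af = f − a.
As a 6×12 matrix over Z this has rank 5, with invariant factors (1,1,1,1,1).

∂_2: C_2 → C_1 maps a triangle to the signed sum of its edges. For instance
  ∂abf = bf − af + ab,
  ∂bde = de − be + bd.
The 12×6 boundary matrix has rank 6 and Smith normal form diag(1,1,1,1,1,1).

From H_k ≅ ker(∂_k) / im(∂_{k+1}) we obtain:

  H_0: rank C_0 − rank ∂_1 = 6 − 5 = 1, and the invariant factors of ∂_1 are all 1, so H_0 ≅ Z.
  H_1: rank ker ∂_1 − rank ∂_2 = (12 − 5) − 6 = 1, and the invariant factors of ∂_2 are all 1, so H_1 ≅ Z.
  H_2: rank ker ∂_2 − rank ∂_3 = (6 − 6) − 0 = 0, and there is no ∂_3, so H_2 ≅ 0.

As a check, the Euler characteristic is 6 − 12 + 6 = 0, which agrees with 1 − 1 + 0 = 0.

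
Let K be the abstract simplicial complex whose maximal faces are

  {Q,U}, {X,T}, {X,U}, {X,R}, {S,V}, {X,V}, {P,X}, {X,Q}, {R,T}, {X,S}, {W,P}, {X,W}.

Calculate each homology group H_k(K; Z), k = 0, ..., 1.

Order the vertices as P < Q < R < S < T < U < V < W < X. Listing each simplex with vertices in this order, K has dimension 1 with simplices:

  0-simplices (9): P, Q, R, S, T, U, V, W, X
  1-simplices (12): PW, PX, QU, QX, RT, RX, SV, SX, TX, UX, VX, WX

giving chain groups C_0 ≅ Z^9, C_1 ≅ Z^12.

The boundary map ∂_1: C_1 → C_0 is given by ∂[p,q] = [q] − [p]. For instance
  ∂RT = T − R.
As a 9×12 matrix over Z this has rank 8, with invariant factors (1,1,1,1,1,1,1,1).

Computing H_k = (kernel of ∂_k) / (image of ∂_{k+1}):

  H_0: rank C_0 − rank ∂_1 = 9 − 8 = 1, and the invariant factors of ∂_1 are all 1, so H_0 = Z.
  H_1: rank ker ∂_1 − rank ∂_2 = (12 − 8) − 0 = 4, and there is no ∂_2, so H_1 = Z^4.

As a check, the Euler characteristic is 9 − 12 = -3, which agrees with 1 − 4 = -3.

H_0 ≅ Z,  H_1 ≅ Z^4.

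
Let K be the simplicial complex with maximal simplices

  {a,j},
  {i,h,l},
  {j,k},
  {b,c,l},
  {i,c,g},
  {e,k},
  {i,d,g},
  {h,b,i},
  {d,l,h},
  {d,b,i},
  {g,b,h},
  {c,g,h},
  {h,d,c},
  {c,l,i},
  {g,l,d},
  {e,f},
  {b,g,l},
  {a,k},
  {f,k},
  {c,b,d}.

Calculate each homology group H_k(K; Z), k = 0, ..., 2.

H_0 = Z^2,  H_1 = Z^4,  H_2 = Z.

K has 12 vertices, 27 edges, 14 triangles.
rank ∂_0 = 0, rank ∂_1 = 10 ⇒ b_0 = 12 − 0 − 10 = 2; all invariant factors of ∂_1 are 1 so no torsion. So H_0 = Z^2.
rank ∂_1 = 10, rank ∂_2 = 13 ⇒ b_1 = 27 − 10 − 13 = 4; all invariant factors of ∂_2 are 1 so no torsion. So H_1 = Z^4.
rank ∂_2 = 13, rank ∂_3 = 0 ⇒ b_2 = 14 − 13 − 0 = 1. So H_2 = Z.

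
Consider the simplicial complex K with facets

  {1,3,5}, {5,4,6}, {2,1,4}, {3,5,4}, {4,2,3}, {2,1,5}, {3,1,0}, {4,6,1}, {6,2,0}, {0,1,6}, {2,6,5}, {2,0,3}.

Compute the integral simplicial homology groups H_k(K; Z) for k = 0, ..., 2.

H_0 = Z,  H_1 = Z/2Z,  H_2 = 0.

K has 7 vertices, 18 edges, 12 triangles.
rank ∂_0 = 0, rank ∂_1 = 6 ⇒ b_0 = 7 − 0 − 6 = 1; all invariant factors of ∂_1 are 1 so no torsion. So H_0 ≅ Z.
rank ∂_1 = 6, rank ∂_2 = 12 ⇒ b_1 = 18 − 6 − 12 = 0; ∂_2 has invariant factor(s) [2] giving torsion. So H_1 ≅ Z/2Z.
rank ∂_2 = 12, rank ∂_3 = 0 ⇒ b_2 = 12 − 12 − 0 = 0. So H_2 ≅ 0.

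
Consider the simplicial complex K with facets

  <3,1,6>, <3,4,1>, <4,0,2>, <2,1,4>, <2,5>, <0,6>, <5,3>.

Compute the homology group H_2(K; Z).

H_2 ≅ 0.

Fix the vertex order 0 < 1 < 2 < 3 < 4 < 5 < 6 and write every simplex with vertices in increasing order. Then dim K = 2 and the simplices of K are:

  0-simplices (7): [0], [1], [2], [3], [4], [5], [6]
  1-simplices (12): [0,2], [0,4], [0,6], [1,2], [1,3], [1,4], [1,6], [2,4], [2,5], [3,4], [3,5], [3,6]
  2-simplices (4): [0,2,4], [1,2,4], [1,3,4], [1,3,6]

Hence C_0 ≅ Z^7, C_1 ≅ Z^12, C_2 ≅ Z^4.

Boundary ∂_1: C_1 → C_0 maps an edge to its endpoints' difference, ∂[p,q] = q − p. For instance
  ∂[0,6] = [6] − [0].
The 7×12 boundary matrix has rank 6 and Smith normal form diag(1,1,1,1,1,1).

∂_2: C_2 → C_1 acts by ∂[p,q,r] = [q,r] − [p,r] + [p,q]. For instance
  ∂[1,3,4] = [3,4] − [1,4] + [1,3],
  ∂[1,3,6] = [3,6] − [1,6] + [1,3].
The resulting 12×4 matrix has rank 4, and its Smith normal form has invariant factors (1,1,1,1).

From H_k ≅ ker(∂_k) / im(∂_{k+1}) we obtain:

  H_2: rank ker ∂_2 − rank ∂_3 = (4 − 4) − 0 = 0, and there is no ∂_3, so H_2 ≅ 0.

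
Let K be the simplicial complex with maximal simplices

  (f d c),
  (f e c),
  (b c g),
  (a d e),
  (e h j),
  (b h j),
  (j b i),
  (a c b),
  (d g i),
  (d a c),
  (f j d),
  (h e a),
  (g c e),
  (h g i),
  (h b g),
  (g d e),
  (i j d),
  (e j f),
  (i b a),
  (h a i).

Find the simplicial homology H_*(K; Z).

Order the vertices as a < b < c < d < e < f < g < h < i < j. Listing each simplex with vertices in this order, K has dimension 2 with simplices:

  0-simplices (10): a, b, c, d, e, f, g, h, i, j
  1-simplices (30): ab, ac, ad, ae, ah, ai, bc, bg, bh, bi, bj, cd, ce, cf, cg, de, df, dg, di, dj, ef, eg, eh, ej, fj, gh, gi, hi, hj, ij
  2-simplices (20): abc, abi, acd, ade, aeh, ahi, bcg, bgh, bhj, bij, cdf, cef, ceg, deg, dfj, dgi, dij, efj, ehj, ghi

Hence C_0 ≅ Z^10, C_1 ≅ Z^30, C_2 ≅ Z^20.

∂_1: C_1 → C_0 sends each edge [p,q] (with p < q) to q − p. For instance
  ∂bi = i − b.
This gives a 10×30 integer matrix of rank 9; reducing to Smith normal form yields diagonal entries (1,1,1,1,1,1,1,1,1).

Boundary ∂_2: C_2 → C_1 maps a triangle to the signed sum of its edges. For instance
  ∂cdf = df − cf + cd,
  ∂ghi = hi − gi + gh.
This gives a 30×20 integer matrix of rank 20; reducing to Smith normal form yields diagonal entries (1,1,1,1,1,1,1,1,1,1,1,1,1,1,1,1,1,1,1,2).

Reading off H_k = ker ∂_k / im ∂_{k+1}:

  H_0: rank C_0 − rank ∂_1 = 10 − 9 = 1, and the invariant factors of ∂_1 are all 1, so H_0 = Z.
  H_1: rank ker ∂_1 − rank ∂_2 = (30 − 9) − 20 = 1, and ∂_2 has invariant factor 2 > 1, so H_1 = Z × Z/2.
  H_2: rank ker ∂_2 − rank ∂_3 = (20 − 20) − 0 = 0, and there is no ∂_3, so H_2 = 0.

As a check, the Euler characteristic is 10 − 30 + 20 = 0, which agrees with 1 − 1 + 0 = 0.
(K is a triangulation of the Klein bottle.)

H_0 = Z,  H_1 = Z × Z/2,  H_2 = 0.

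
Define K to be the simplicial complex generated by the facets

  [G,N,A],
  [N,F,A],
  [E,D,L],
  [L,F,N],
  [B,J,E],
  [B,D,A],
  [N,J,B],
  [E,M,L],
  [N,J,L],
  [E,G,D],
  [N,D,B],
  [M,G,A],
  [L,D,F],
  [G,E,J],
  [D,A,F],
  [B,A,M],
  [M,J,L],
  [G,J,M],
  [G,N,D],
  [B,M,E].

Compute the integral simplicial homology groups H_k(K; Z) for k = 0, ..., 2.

Take the total order A < B < D < E < F < G < J < L < M < N on the vertex set. Then K (dimension 2) consists of the simplices:

  0-simplices (10): A, B, D, E, F, G, J, L, M, N
  1-simplices (30): AB, AD, AF, AG, AM, AN, BD, BE, BJ, BM, BN, DE, DF, DG, DL, DN, EG, EJ, EL, EM, FL, FN, GJ, GM, GN, JL, JM, JN, LM, LN
  2-simplices (20): ABD, ABM, ADF, AFN, AGM, AGN, BDN, BEJ, BEM, BJN, DEG, DEL, DFL, DGN, EGJ, ELM, FLN, GJM, JLM, JLN

so the chain groups are C_0 ≅ Z^10, C_1 ≅ Z^30, C_2 ≅ Z^20.

The boundary map ∂_1: C_1 → C_0 is given by ∂[p,q] = [q] − [p]. For instance
  ∂EG = G − E.
This gives a 10×30 integer matrix of rank 9; reducing to Smith normal form yields diagonal entries (1,1,1,1,1,1,1,1,1).

The boundary map ∂_2: C_2 → C_1 acts by ∂[p,q,r] = [q,r] − [p,r] + [p,q]. For instance
  ∂JLM = LM − JM + JL,
  ∂DFL = FL − DL + DF.
As a 30×20 matrix over Z this has rank 20, with invariant factors (1,1,1,1,1,1,1,1,1,1,1,1,1,1,1,1,1,1,1,2).

Reading off H_k = ker ∂_k / im ∂_{k+1}:

  H_0: rank C_0 − rank ∂_1 = 10 − 9 = 1, and the invariant factors of ∂_1 are all 1, so H_0 ≅ Z.
  H_1: rank ker ∂_1 − rank ∂_2 = (30 − 9) − 20 = 1, and ∂_2 has invariant factor 2 > 1, so H_1 ≅ Z ⊕ Z_2.
  H_2: rank ker ∂_2 − rank ∂_3 = (20 − 20) − 0 = 0, and there is no ∂_3, so H_2 ≅ 0.

As a check, the Euler characteristic is 10 − 30 + 20 = 0, which agrees with 1 − 1 + 0 = 0.

H_0 = Z,  H_1 = Z ⊕ Z_2,  H_2 = 0.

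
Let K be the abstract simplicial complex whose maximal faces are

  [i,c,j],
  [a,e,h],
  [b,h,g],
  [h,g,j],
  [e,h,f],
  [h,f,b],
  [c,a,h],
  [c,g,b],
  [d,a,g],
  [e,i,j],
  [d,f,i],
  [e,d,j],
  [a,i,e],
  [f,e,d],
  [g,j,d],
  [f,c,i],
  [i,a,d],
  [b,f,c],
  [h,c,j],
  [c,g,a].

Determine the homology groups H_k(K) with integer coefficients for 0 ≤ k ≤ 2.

K has 10 vertices, 30 edges, 20 triangles.
rank ∂_0 = 0, rank ∂_1 = 9 ⇒ b_0 = 10 − 0 − 9 = 1; all invariant factors of ∂_1 are 1 so no torsion. So H_0 = Z.
rank ∂_1 = 9, rank ∂_2 = 20 ⇒ b_1 = 30 − 9 − 20 = 1; ∂_2 has invariant factor(s) [2] giving torsion. So H_1 = Z ⊕ Z_2.
rank ∂_2 = 20, rank ∂_3 = 0 ⇒ b_2 = 20 − 20 − 0 = 0. So H_2 = 0.

H_0 = Z,  H_1 = Z ⊕ Z_2,  H_2 = 0.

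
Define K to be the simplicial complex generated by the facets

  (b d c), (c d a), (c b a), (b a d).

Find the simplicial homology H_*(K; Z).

H_0 ≅ Z,  H_1 = 0,  H_2 ≅ Z.

Fix the vertex order a < b < c < d and write every simplex with vertices in increasing order. Then dim K = 2 and the simplices of K are:

  0-simplices (4): a, b, c, d
  1-simplices (6): ab, ac, ad, bc, bd, cd
  2-simplices (4): abc, abd, acd, bcd

so the chain groups are C_0 ≅ Z^4, C_1 ≅ Z^6, C_2 ≅ Z^4.

Boundary ∂_1: C_1 → C_0 sends each edge [p,q] (with p < q) to q − p.
As a 4×6 matrix over Z this has rank 3, with invariant factors (1,1,1).

∂_2: C_2 → C_1 maps a triangle to the signed sum of its edges. For instance
  ∂abd = bd − ad + ab,
  ∂bcd = cd − bd + bc.
As a 6×4 matrix over Z this has rank 3, with invariant factors (1,1,1).

Reading off H_k = ker ∂_k / im ∂_{k+1}:

  H_0: rank C_0 − rank ∂_1 = 4 − 3 = 1, and the invariant factors of ∂_1 are all 1, so H_0 = Z.
  H_1: rank ker ∂_1 − rank ∂_2 = (6 − 3) − 3 = 0, and the invariant factors of ∂_2 are all 1, so H_1 = 0.
  H_2: rank ker ∂_2 − rank ∂_3 = (4 − 3) − 0 = 1, and there is no ∂_3, so H_2 = Z.

As a check, the Euler characteristic is 4 − 6 + 4 = 2, which agrees with 1 − 0 + 1 = 2.
(K is a triangulation of the 2-sphere S^2.)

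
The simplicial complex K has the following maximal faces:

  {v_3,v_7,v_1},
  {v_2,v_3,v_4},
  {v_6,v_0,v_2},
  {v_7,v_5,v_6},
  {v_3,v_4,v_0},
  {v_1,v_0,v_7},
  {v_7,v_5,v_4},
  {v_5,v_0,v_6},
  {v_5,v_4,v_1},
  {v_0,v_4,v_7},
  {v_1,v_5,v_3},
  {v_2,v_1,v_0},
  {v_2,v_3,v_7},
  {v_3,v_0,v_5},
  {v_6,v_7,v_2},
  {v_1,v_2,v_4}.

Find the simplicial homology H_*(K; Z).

H_0 ≅ Z,  H_1 ≅ Z^2,  H_2 ≅ Z.

We work with the vertex ordering v_0 < v_1 < v_2 < v_3 < v_4 < v_5 < v_6 < v_7. The simplices of K, each written with vertices in increasing order, are:

  0-simplices (8): [v_0], [v_1], [v_2], [v_3], [v_4], [v_5], [v_6], [v_7]
  1-simplices (24): (24 of them)
  2-simplices (16): (16 of them)

so the chain groups are C_0 ≅ Z^8, C_1 ≅ Z^24, C_2 ≅ Z^16.

The boundary map ∂_1: C_1 → C_0 maps an edge to its endpoints' difference, ∂[p,q] = q − p.
This gives a 8×24 integer matrix of rank 7; reducing to Smith normal form yields diagonal entries (1,1,1,1,1,1,1).

∂_2: C_2 → C_1 sends each 2-simplex [p,q,r] to [q,r] − [p,r] + [p,q]. For instance
  ∂[v_1,v_3,v_5] = [v_3,v_5] − [v_1,v_5] + [v_1,v_3],
  ∂[v_5,v_6,v_7] = [v_6,v_7] − [v_5,v_7] + [v_5,v_6].
This gives a 24×16 integer matrix of rank 15; reducing to Smith normal form yields diagonal entries (1,1,1,1,1,1,1,1,1,1,1,1,1,1,1).

Reading off H_k = ker ∂_k / im ∂_{k+1}:

  H_0: rank C_0 − rank ∂_1 = 8 − 7 = 1, and the invariant factors of ∂_1 are all 1, so H_0 ≅ Z.
  H_1: rank ker ∂_1 − rank ∂_2 = (24 − 7) − 15 = 2, and the invariant factors of ∂_2 are all 1, so H_1 ≅ Z^2.
  H_2: rank ker ∂_2 − rank ∂_3 = (16 − 15) − 0 = 1, and there is no ∂_3, so H_2 ≅ Z.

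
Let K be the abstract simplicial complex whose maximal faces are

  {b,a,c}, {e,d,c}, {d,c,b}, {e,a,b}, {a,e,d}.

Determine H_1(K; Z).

H_1 ≅ Z.

K has 5 vertices, 10 edges, 5 triangles.
rank ∂_1 = 4, rank ∂_2 = 5 ⇒ b_1 = 10 − 4 − 5 = 1; all invariant factors of ∂_2 are 1 so no torsion. So H_1 ≅ Z.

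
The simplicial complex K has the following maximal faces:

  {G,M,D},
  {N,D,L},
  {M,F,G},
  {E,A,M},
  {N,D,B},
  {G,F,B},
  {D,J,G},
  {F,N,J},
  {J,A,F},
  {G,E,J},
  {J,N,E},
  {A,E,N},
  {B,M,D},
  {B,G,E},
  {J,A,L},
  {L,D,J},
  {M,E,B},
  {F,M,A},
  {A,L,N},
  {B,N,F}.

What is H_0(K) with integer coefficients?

We work with the vertex ordering A < B < D < E < F < G < J < L < M < N. The simplices of K, each written with vertices in increasing order, are:

  0-simplices (10): A, B, D, E, F, G, J, L, M, N
  1-simplices (30): AE, AF, AJ, AL, AM, AN, BD, BE, BF, BG, BM, BN, DG, DJ, DL, DM, DN, EG, EJ, EM, EN, FG, FJ, FM, FN, GJ, GM, JL, JN, LN
  2-simplices (20): AEM, AEN, AFJ, AFM, AJL, ALN, BDM, BDN, BEG, BEM, BFG, BFN, DGJ, DGM, DJL, DLN, EGJ, EJN, FGM, FJN

Hence C_0 ≅ Z^10, C_1 ≅ Z^30, C_2 ≅ Z^20.

The boundary map ∂_1: C_1 → C_0 sends each edge [p,q] (with p < q) to q − p. For instance
  ∂DN = N − D.
As a 10×30 matrix over Z this has rank 9, with invariant factors (1,1,1,1,1,1,1,1,1).

The boundary map ∂_2: C_2 → C_1 acts by ∂[p,q,r] = [q,r] − [p,r] + [p,q]. For instance
  ∂AJL = JL − AL + AJ,
  ∂EJN = JN − EN + EJ.
As a 30×20 matrix over Z this has rank 20, with invariant factors (1,1,1,1,1,1,1,1,1,1,1,1,1,1,1,1,1,1,1,2).

Now H_k = ker ∂_k / im ∂_{k+1}, so:

  H_0: rank C_0 − rank ∂_1 = 10 − 9 = 1, and the invariant factors of ∂_1 are all 1, so H_0 ≅ Z.

H_0 = Z.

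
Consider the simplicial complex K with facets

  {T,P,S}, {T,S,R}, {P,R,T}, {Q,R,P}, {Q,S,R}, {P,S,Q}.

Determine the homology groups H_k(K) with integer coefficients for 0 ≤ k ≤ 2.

We work with the vertex ordering P < Q < R < S < T. The simplices of K, each written with vertices in increasing order, are:

  0-simplices (5): P, Q, R, S, T
  1-simplices (9): PQ, PR, PS, PT, QR, QS, RS, RT, ST
  2-simplices (6): PQR, PQS, PRT, PST, QRS, RST

so the chain groups are C_0 ≅ Z^5, C_1 ≅ Z^9, C_2 ≅ Z^6.

∂_1: C_1 → C_0 is given by ∂[p,q] = [q] − [p].
As a 5×9 matrix over Z this has rank 4, with invariant factors (1,1,1,1).

∂_2: C_2 → C_1 acts by ∂[p,q,r] = [q,r] − [p,r] + [p,q]. For instance
  ∂PQS = QS − PS + PQ,
  ∂RST = ST − RT + RS.
This gives a 9×6 integer matrix of rank 5; reducing to Smith normal form yields diagonal entries (1,1,1,1,1).

Computing H_k = (kernel of ∂_k) / (image of ∂_{k+1}):

  H_0: rank C_0 − rank ∂_1 = 5 − 4 = 1, and the invariant factors of ∂_1 are all 1, so H_0 = Z.
  H_1: rank ker ∂_1 − rank ∂_2 = (9 − 4) − 5 = 0, and the invariant factors of ∂_2 are all 1, so H_1 = 0.
  H_2: rank ker ∂_2 − rank ∂_3 = (6 − 5) − 0 = 1, and there is no ∂_3, so H_2 = Z.

H_0 ≅ Z,  H_1 = 0,  H_2 ≅ Z.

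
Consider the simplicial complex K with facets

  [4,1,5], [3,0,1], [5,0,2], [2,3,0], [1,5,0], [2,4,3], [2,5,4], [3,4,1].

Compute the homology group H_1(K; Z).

Fix the vertex order 0 < 1 < 2 < 3 < 4 < 5 and write every simplex with vertices in increasing order. Then dim K = 2 and the simplices of K are:

  0-simplices (6): [0], [1], [2], [3], [4], [5]
  1-simplices (12): [0,1], [0,2], [0,3], [0,5], [1,3], [1,4], [1,5], [2,3], [2,4], [2,5], [3,4], [4,5]
  2-simplices (8): [0,1,3], [0,1,5], [0,2,3], [0,2,5], [1,3,4], [1,4,5], [2,3,4], [2,4,5]

so the chain groups are C_0 ≅ Z^6, C_1 ≅ Z^12, C_2 ≅ Z^8.

The boundary map ∂_1: C_1 → C_0 maps an edge to its endpoints' difference, ∂[p,q] = q − p. For instance
  ∂[0,5] = [5] − [0].
This gives a 6×12 integer matrix of rank 5; reducing to Smith normal form yields diagonal entries (1,1,1,1,1).

Boundary ∂_2: C_2 → C_1 maps a triangle to the signed sum of its edges. For instance
  ∂[0,1,5] = [1,5] − [0,5] + [0,1],
  ∂[2,4,5] = [4,5] − [2,5] + [2,4].
This gives a 12×8 integer matrix of rank 7; reducing to Smith normal form yields diagonal entries (1,1,1,1,1,1,1).

Computing H_k = (kernel of ∂_k) / (image of ∂_{k+1}):

  H_1: rank ker ∂_1 − rank ∂_2 = (12 − 5) − 7 = 0, and the invariant factors of ∂_2 are all 1, so H_1 = 0.

H_1 = 0.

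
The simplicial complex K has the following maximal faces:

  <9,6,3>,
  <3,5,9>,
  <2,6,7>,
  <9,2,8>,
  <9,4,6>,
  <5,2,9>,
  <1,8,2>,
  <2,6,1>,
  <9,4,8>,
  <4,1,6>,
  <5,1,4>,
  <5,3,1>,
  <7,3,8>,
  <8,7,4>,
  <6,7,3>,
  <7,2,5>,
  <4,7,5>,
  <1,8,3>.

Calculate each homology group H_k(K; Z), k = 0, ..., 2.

We work with the vertex ordering 1 < 2 < 3 < 4 < 5 < 6 < 7 < 8 < 9. The simplices of K, each written with vertices in increasing order, are:

  0-simplices (9): [1], [2], [3], [4], [5], [6], [7], [8], [9]
  1-simplices (27): (27 of them)
  2-simplices (18): [1,2,6], [1,2,8], [1,3,5], [1,3,8], [1,4,5], [1,4,6], [2,5,7], [2,5,9], [2,6,7], [2,8,9], [3,5,9], [3,6,7], [3,6,9], [3,7,8], [4,5,7], [4,6,9], [4,7,8], [4,8,9]

Hence C_0 ≅ Z^9, C_1 ≅ Z^27, C_2 ≅ Z^18.

Boundary ∂_1: C_1 → C_0 sends each edge [p,q] (with p < q) to q − p. For instance
  ∂[1,4] = [4] − [1].
The resulting 9×27 matrix has rank 8, and its Smith normal form has invariant factors (1,1,1,1,1,1,1,1).

The boundary map ∂_2: C_2 → C_1 maps a triangle to the signed sum of its edges. For instance
  ∂[4,7,8] = [7,8] − [4,8] + [4,7],
  ∂[1,2,8] = [2,8] − [1,8] + [1,2].
The resulting 27×18 matrix has rank 17, and its Smith normal form has invariant factors (1,1,1,1,1,1,1,1,1,1,1,1,1,1,1,1,1).

Now H_k = ker ∂_k / im ∂_{k+1}, so:

  H_0: rank C_0 − rank ∂_1 = 9 − 8 = 1, and the invariant factors of ∂_1 are all 1, so H_0 ≅ Z.
  H_1: rank ker ∂_1 − rank ∂_2 = (27 − 8) − 17 = 2, and the invariant factors of ∂_2 are all 1, so H_1 ≅ Z^2.
  H_2: rank ker ∂_2 − rank ∂_3 = (18 − 17) − 0 = 1, and there is no ∂_3, so H_2 ≅ Z.

H_0 = Z,  H_1 = Z^2,  H_2 = Z.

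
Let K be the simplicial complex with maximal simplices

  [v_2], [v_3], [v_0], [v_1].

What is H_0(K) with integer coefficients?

K has 4 vertices.
rank ∂_0 = 0, rank ∂_1 = 0 ⇒ b_0 = 4 − 0 − 0 = 4. So H_0 ≅ Z^4.

H_0 = Z^4.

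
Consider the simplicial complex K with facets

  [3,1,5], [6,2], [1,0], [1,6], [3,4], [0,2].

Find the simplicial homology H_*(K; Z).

H_0 = Z,  H_1 = Z,  H_2 = 0.

We work with the vertex ordering 0 < 1 < 2 < 3 < 4 < 5 < 6. The simplices of K, each written with vertices in increasing order, are:

  0-simplices (7): [0], [1], [2], [3], [4], [5], [6]
  1-simplices (8): [0,1], [0,2], [1,3], [1,5], [1,6], [2,6], [3,4], [3,5]
  2-simplices (1): [1,3,5]

so the chain groups are C_0 ≅ Z^7, C_1 ≅ Z^8, C_2 ≅ Z^1.

Boundary ∂_1: C_1 → C_0 sends each edge [p,q] (with p < q) to q − p.
This gives a 7×8 integer matrix of rank 6; reducing to Smith normal form yields diagonal entries (1,1,1,1,1,1).

∂_2: C_2 → C_1 sends each 2-simplex [p,q,r] to [q,r] − [p,r] + [p,q]. For instance
  ∂[1,3,5] = [3,5] − [1,5] + [1,3].
As a 8×1 matrix over Z this has rank 1, with invariant factors (1).

From H_k ≅ ker(∂_k) / im(∂_{k+1}) we obtain:

  H_0: rank C_0 − rank ∂_1 = 7 − 6 = 1, and the invariant factors of ∂_1 are all 1, so H_0 ≅ Z.
  H_1: rank ker ∂_1 − rank ∂_2 = (8 − 6) − 1 = 1, and the invariant factors of ∂_2 are all 1, so H_1 ≅ Z.
  H_2: rank ker ∂_2 − rank ∂_3 = (1 − 1) − 0 = 0, and there is no ∂_3, so H_2 ≅ 0.

As a check, the Euler characteristic is 7 − 8 + 1 = 0, which agrees with 1 − 1 + 0 = 0.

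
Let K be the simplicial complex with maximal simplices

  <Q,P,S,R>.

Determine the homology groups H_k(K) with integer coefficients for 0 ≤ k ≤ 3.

H_0 ≅ Z,  H_1 = 0,  H_2 = 0,  H_3 = 0.

Order the vertices as P < Q < R < S. Listing each simplex with vertices in this order, K has dimension 3 with simplices:

  0-simplices (4): P, Q, R, S
  1-simplices (6): PQ, PR, PS, QR, QS, RS
  2-simplices (4): PQR, PQS, PRS, QRS
  3-simplices (1): PQRS

Hence C_0 ≅ Z^4, C_1 ≅ Z^6, C_2 ≅ Z^4, C_3 ≅ Z^1.

∂_1: C_1 → C_0 sends each edge [p,q] (with p < q) to q − p. For instance
  ∂PR = R − P.
The resulting 4×6 matrix has rank 3, and its Smith normal form has invariant factors (1,1,1).

Boundary ∂_2: C_2 → C_1 acts by ∂[p,q,r] = [q,r] − [p,r] + [p,q]. For instance
  ∂PQR = QR − PR + PQ,
  ∂PQS = QS − PS + PQ.
This gives a 6×4 integer matrix of rank 3; reducing to Smith normal form yields diagonal entries (1,1,1).

∂_3: C_3 → C_2 sends each 3-simplex σ to the alternating sum Σ_i (−1)^i (σ with its i-th vertex removed). For instance
  ∂PQRS = QRS − PRS + PQS − PQR.
This gives a 4×1 integer matrix of rank 1; reducing to Smith normal form yields diagonal entries (1).

Now H_k = ker ∂_k / im ∂_{k+1}, so:

  H_0: rank C_0 − rank ∂_1 = 4 − 3 = 1, and the invariant factors of ∂_1 are all 1, so H_0 = Z.
  H_1: rank ker ∂_1 − rank ∂_2 = (6 − 3) − 3 = 0, and the invariant factors of ∂_2 are all 1, so H_1 = 0.
  H_2: rank ker ∂_2 − rank ∂_3 = (4 − 3) − 1 = 0, and the invariant factors of ∂_3 are all 1, so H_2 = 0.
  H_3: rank ker ∂_3 − rank ∂_4 = (1 − 1) − 0 = 0, and there is no ∂_4, so H_3 = 0.

(K is a triangulation of the 3-simplex.)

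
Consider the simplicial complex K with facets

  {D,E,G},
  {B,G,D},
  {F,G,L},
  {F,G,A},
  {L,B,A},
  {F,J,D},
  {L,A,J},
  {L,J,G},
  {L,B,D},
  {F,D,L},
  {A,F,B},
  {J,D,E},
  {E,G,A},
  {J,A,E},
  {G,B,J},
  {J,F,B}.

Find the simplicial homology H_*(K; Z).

H_0 ≅ Z,  H_1 ≅ Z^2,  H_2 ≅ Z.

Order the vertices as A < B < D < E < F < G < J < L. Listing each simplex with vertices in this order, K has dimension 2 with simplices:

  0-simplices (8): A, B, D, E, F, G, J, L
  1-simplices (24): AB, AE, AF, AG, AJ, AL, BD, BF, BG, BJ, BL, DE, DF, DG, DJ, DL, EG, EJ, FG, FJ, FL, GJ, GL, JL
  2-simplices (16): ABF, ABL, AEG, AEJ, AFG, AJL, BDG, BDL, BFJ, BGJ, DEG, DEJ, DFJ, DFL, FGL, GJL

giving chain groups C_0 ≅ Z^8, C_1 ≅ Z^24, C_2 ≅ Z^16.

The boundary map ∂_1: C_1 → C_0 maps an edge to its endpoints' difference, ∂[p,q] = q − p. For instance
  ∂FL = L − F.
The resulting 8×24 matrix has rank 7, and its Smith normal form has invariant factors (1,1,1,1,1,1,1).

The boundary map ∂_2: C_2 → C_1 sends each 2-simplex [p,q,r] to [q,r] − [p,r] + [p,q]. For instance
  ∂DFJ = FJ − DJ + DF,
  ∂AEJ = EJ − AJ + AE.
This gives a 24×16 integer matrix of rank 15; reducing to Smith normal form yields diagonal entries (1,1,1,1,1,1,1,1,1,1,1,1,1,1,1).

From H_k ≅ ker(∂_k) / im(∂_{k+1}) we obtain:

  H_0: rank C_0 − rank ∂_1 = 8 − 7 = 1, and the invariant factors of ∂_1 are all 1, so H_0 = Z.
  H_1: rank ker ∂_1 − rank ∂_2 = (24 − 7) − 15 = 2, and the invariant factors of ∂_2 are all 1, so H_1 = Z^2.
  H_2: rank ker ∂_2 − rank ∂_3 = (16 − 15) − 0 = 1, and there is no ∂_3, so H_2 = Z.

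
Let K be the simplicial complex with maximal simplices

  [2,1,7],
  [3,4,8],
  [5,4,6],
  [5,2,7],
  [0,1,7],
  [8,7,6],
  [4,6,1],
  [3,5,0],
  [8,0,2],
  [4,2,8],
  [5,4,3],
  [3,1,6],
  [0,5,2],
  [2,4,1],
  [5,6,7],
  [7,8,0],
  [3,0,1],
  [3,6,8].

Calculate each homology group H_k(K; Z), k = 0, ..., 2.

H_0 ≅ Z,  H_1 ≅ Z ⊕ Z_2,  H_2 = 0.

K has 9 vertices, 27 edges, 18 triangles.
rank ∂_0 = 0, rank ∂_1 = 8 ⇒ b_0 = 9 − 0 − 8 = 1; all invariant factors of ∂_1 are 1 so no torsion. So H_0 = Z.
rank ∂_1 = 8, rank ∂_2 = 18 ⇒ b_1 = 27 − 8 − 18 = 1; ∂_2 has invariant factor(s) [2] giving torsion. So H_1 = Z ⊕ Z_2.
rank ∂_2 = 18, rank ∂_3 = 0 ⇒ b_2 = 18 − 18 − 0 = 0. So H_2 = 0.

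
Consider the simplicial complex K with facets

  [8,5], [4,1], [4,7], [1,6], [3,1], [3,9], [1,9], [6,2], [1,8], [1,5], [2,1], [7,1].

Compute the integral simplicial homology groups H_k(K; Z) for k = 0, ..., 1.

H_0 ≅ Z,  H_1 ≅ Z^4.

Fix the vertex order 1 < 2 < 3 < 4 < 5 < 6 < 7 < 8 < 9 and write every simplex with vertices in increasing order. Then dim K = 1 and the simplices of K are:

  0-simplices (9): [1], [2], [3], [4], [5], [6], [7], [8], [9]
  1-simplices (12): [1,2], [1,3], [1,4], [1,5], [1,6], [1,7], [1,8], [1,9], [2,6], [3,9], [4,7], [5,8]

giving chain groups C_0 ≅ Z^9, C_1 ≅ Z^12.

The boundary map ∂_1: C_1 → C_0 maps an edge to its endpoints' difference, ∂[p,q] = q − p.
As a 9×12 matrix over Z this has rank 8, with invariant factors (1,1,1,1,1,1,1,1).

Reading off H_k = ker ∂_k / im ∂_{k+1}:

  H_0: rank C_0 − rank ∂_1 = 9 − 8 = 1, and the invariant factors of ∂_1 are all 1, so H_0 ≅ Z.
  H_1: rank ker ∂_1 − rank ∂_2 = (12 − 8) − 0 = 4, and there is no ∂_2, so H_1 ≅ Z^4.

As a check, the Euler characteristic is 9 − 12 = -3, which agrees with 1 − 4 = -3.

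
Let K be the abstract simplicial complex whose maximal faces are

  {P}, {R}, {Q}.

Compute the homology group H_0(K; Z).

Order the vertices as P < Q < R. Listing each simplex with vertices in this order, K has dimension 0 with simplices:

  0-simplices (3): P, Q, R

Hence C_0 ≅ Z^3.

Computing H_k = (kernel of ∂_k) / (image of ∂_{k+1}):

  H_0: rank C_0 − rank ∂_1 = 3 − 0 = 3, and there is no ∂_1, so H_0 ≅ Z^3.

H_0 ≅ Z^3.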